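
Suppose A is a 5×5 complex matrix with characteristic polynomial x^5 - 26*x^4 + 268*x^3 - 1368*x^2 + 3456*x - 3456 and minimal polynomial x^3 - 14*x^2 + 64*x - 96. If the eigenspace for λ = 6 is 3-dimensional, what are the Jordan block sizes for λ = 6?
Block sizes for λ = 6: [1, 1, 1]

Step 1 — from the characteristic polynomial, algebraic multiplicity of λ = 6 is 3. From dim ker(A − (6)·I) = 3, there are exactly 3 Jordan blocks for λ = 6.
Step 2 — from the minimal polynomial, the factor (x − 6) tells us the largest block for λ = 6 has size 1.
Step 3 — with total size 3, 3 blocks, and largest block 1, the block sizes (in nonincreasing order) are [1, 1, 1].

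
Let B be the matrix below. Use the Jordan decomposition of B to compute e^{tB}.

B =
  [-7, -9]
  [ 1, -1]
e^{tB} =
  [-3*t*exp(-4*t) + exp(-4*t), -9*t*exp(-4*t)]
  [t*exp(-4*t), 3*t*exp(-4*t) + exp(-4*t)]

Strategy: write B = P · J · P⁻¹ where J is a Jordan canonical form, so e^{tB} = P · e^{tJ} · P⁻¹, and e^{tJ} can be computed block-by-block.

B has Jordan form
J =
  [-4,  1]
  [ 0, -4]
(up to reordering of blocks).

Per-block formulas:
  For a 2×2 Jordan block J_2(-4): exp(t · J_2(-4)) = e^(-4t)·(I + t·N), where N is the 2×2 nilpotent shift.

After assembling e^{tJ} and conjugating by P, we get:

e^{tB} =
  [-3*t*exp(-4*t) + exp(-4*t), -9*t*exp(-4*t)]
  [t*exp(-4*t), 3*t*exp(-4*t) + exp(-4*t)]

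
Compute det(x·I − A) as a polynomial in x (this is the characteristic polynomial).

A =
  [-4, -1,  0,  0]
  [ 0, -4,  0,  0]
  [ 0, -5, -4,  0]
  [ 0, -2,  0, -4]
x^4 + 16*x^3 + 96*x^2 + 256*x + 256

Expanding det(x·I − A) (e.g. by cofactor expansion or by noting that A is similar to its Jordan form J, which has the same characteristic polynomial as A) gives
  χ_A(x) = x^4 + 16*x^3 + 96*x^2 + 256*x + 256
which factors as (x + 4)^4. The eigenvalues (with algebraic multiplicities) are λ = -4 with multiplicity 4.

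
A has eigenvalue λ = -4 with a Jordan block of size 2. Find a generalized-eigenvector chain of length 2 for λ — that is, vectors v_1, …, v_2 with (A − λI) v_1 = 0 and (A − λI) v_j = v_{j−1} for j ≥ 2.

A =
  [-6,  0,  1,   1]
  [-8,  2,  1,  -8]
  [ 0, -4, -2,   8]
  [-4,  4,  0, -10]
A Jordan chain for λ = -4 of length 2:
v_1 = (-2, -8, 0, -4)ᵀ
v_2 = (1, 0, 0, 0)ᵀ

Let N = A − (-4)·I. We want v_2 with N^2 v_2 = 0 but N^1 v_2 ≠ 0; then v_{j-1} := N · v_j for j = 2, …, 2.

Pick v_2 = (1, 0, 0, 0)ᵀ.
Then v_1 = N · v_2 = (-2, -8, 0, -4)ᵀ.

Sanity check: (A − (-4)·I) v_1 = (0, 0, 0, 0)ᵀ = 0. ✓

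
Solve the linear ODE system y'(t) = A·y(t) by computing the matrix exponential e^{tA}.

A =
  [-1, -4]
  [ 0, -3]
e^{tA} =
  [exp(-t), -2*exp(-t) + 2*exp(-3*t)]
  [0, exp(-3*t)]

Strategy: write A = P · J · P⁻¹ where J is a Jordan canonical form, so e^{tA} = P · e^{tJ} · P⁻¹, and e^{tJ} can be computed block-by-block.

A has Jordan form
J =
  [-3,  0]
  [ 0, -1]
(up to reordering of blocks).

Per-block formulas:
  For a 1×1 block at λ = -1: exp(t · [-1]) = [e^(-1t)].
  For a 1×1 block at λ = -3: exp(t · [-3]) = [e^(-3t)].

After assembling e^{tJ} and conjugating by P, we get:

e^{tA} =
  [exp(-t), -2*exp(-t) + 2*exp(-3*t)]
  [0, exp(-3*t)]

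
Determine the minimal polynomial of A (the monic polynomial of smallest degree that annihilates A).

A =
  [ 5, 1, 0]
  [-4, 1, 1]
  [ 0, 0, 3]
x^3 - 9*x^2 + 27*x - 27

The characteristic polynomial is χ_A(x) = (x - 3)^3, so the eigenvalues are known. The minimal polynomial is
  m_A(x) = Π_λ (x − λ)^{k_λ}
where k_λ is the size of the *largest* Jordan block for λ (equivalently, the smallest k with (A − λI)^k v = 0 for every generalised eigenvector v of λ).

  λ = 3: largest Jordan block has size 3, contributing (x − 3)^3

So m_A(x) = (x - 3)^3 = x^3 - 9*x^2 + 27*x - 27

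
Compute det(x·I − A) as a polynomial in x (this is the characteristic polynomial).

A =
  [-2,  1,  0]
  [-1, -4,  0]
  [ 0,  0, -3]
x^3 + 9*x^2 + 27*x + 27

Expanding det(x·I − A) (e.g. by cofactor expansion or by noting that A is similar to its Jordan form J, which has the same characteristic polynomial as A) gives
  χ_A(x) = x^3 + 9*x^2 + 27*x + 27
which factors as (x + 3)^3. The eigenvalues (with algebraic multiplicities) are λ = -3 with multiplicity 3.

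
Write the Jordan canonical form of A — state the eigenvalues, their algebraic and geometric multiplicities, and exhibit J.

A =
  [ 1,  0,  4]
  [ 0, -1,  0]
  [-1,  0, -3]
J_2(-1) ⊕ J_1(-1)

The characteristic polynomial is
  det(x·I − A) = x^3 + 3*x^2 + 3*x + 1 = (x + 1)^3

Eigenvalues and multiplicities (the geometric multiplicity of λ is n − rank(A − λI), which equals the number of Jordan blocks for λ):
  λ = -1: algebraic multiplicity = 3, geometric multiplicity = 2

Determining the block sizes for each eigenvalue:
  λ = -1: 2 blocks summing to 3 forces exactly one block of size 2 and the rest size 1 → block sizes [2, 1]

Assembling the blocks gives a Jordan form
J =
  [-1,  1,  0]
  [ 0, -1,  0]
  [ 0,  0, -1]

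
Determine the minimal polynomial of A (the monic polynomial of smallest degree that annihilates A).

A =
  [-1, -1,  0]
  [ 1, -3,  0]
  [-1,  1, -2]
x^2 + 4*x + 4

The characteristic polynomial is χ_A(x) = (x + 2)^3, so the eigenvalues are known. The minimal polynomial is
  m_A(x) = Π_λ (x − λ)^{k_λ}
where k_λ is the size of the *largest* Jordan block for λ (equivalently, the smallest k with (A − λI)^k v = 0 for every generalised eigenvector v of λ).

  λ = -2: largest Jordan block has size 2, contributing (x + 2)^2

So m_A(x) = (x + 2)^2 = x^2 + 4*x + 4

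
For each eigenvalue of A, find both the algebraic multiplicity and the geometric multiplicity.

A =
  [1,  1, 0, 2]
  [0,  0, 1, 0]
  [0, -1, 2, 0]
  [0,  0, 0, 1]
λ = 1: alg = 4, geom = 2

Step 1 — factor the characteristic polynomial to read off the algebraic multiplicities:
  χ_A(x) = (x - 1)^4

Step 2 — compute geometric multiplicities via the rank-nullity identity g(λ) = n − rank(A − λI):
  rank(A − (1)·I) = 2, so dim ker(A − (1)·I) = n − 2 = 2

Summary:
  λ = 1: algebraic multiplicity = 4, geometric multiplicity = 2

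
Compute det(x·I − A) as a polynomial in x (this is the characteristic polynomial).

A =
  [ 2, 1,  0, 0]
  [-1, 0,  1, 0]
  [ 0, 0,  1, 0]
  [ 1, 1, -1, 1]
x^4 - 4*x^3 + 6*x^2 - 4*x + 1

Expanding det(x·I − A) (e.g. by cofactor expansion or by noting that A is similar to its Jordan form J, which has the same characteristic polynomial as A) gives
  χ_A(x) = x^4 - 4*x^3 + 6*x^2 - 4*x + 1
which factors as (x - 1)^4. The eigenvalues (with algebraic multiplicities) are λ = 1 with multiplicity 4.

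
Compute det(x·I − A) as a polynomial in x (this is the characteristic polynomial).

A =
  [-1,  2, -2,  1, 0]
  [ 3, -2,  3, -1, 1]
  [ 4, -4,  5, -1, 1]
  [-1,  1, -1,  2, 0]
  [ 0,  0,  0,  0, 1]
x^5 - 5*x^4 + 10*x^3 - 10*x^2 + 5*x - 1

Expanding det(x·I − A) (e.g. by cofactor expansion or by noting that A is similar to its Jordan form J, which has the same characteristic polynomial as A) gives
  χ_A(x) = x^5 - 5*x^4 + 10*x^3 - 10*x^2 + 5*x - 1
which factors as (x - 1)^5. The eigenvalues (with algebraic multiplicities) are λ = 1 with multiplicity 5.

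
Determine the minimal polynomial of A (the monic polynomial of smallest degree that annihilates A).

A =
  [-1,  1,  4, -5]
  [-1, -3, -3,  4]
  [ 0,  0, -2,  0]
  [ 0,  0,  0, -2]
x^3 + 6*x^2 + 12*x + 8

The characteristic polynomial is χ_A(x) = (x + 2)^4, so the eigenvalues are known. The minimal polynomial is
  m_A(x) = Π_λ (x − λ)^{k_λ}
where k_λ is the size of the *largest* Jordan block for λ (equivalently, the smallest k with (A − λI)^k v = 0 for every generalised eigenvector v of λ).

  λ = -2: largest Jordan block has size 3, contributing (x + 2)^3

So m_A(x) = (x + 2)^3 = x^3 + 6*x^2 + 12*x + 8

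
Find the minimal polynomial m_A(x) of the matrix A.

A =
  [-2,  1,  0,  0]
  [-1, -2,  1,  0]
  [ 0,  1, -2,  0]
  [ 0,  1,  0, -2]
x^3 + 6*x^2 + 12*x + 8

The characteristic polynomial is χ_A(x) = (x + 2)^4, so the eigenvalues are known. The minimal polynomial is
  m_A(x) = Π_λ (x − λ)^{k_λ}
where k_λ is the size of the *largest* Jordan block for λ (equivalently, the smallest k with (A − λI)^k v = 0 for every generalised eigenvector v of λ).

  λ = -2: largest Jordan block has size 3, contributing (x + 2)^3

So m_A(x) = (x + 2)^3 = x^3 + 6*x^2 + 12*x + 8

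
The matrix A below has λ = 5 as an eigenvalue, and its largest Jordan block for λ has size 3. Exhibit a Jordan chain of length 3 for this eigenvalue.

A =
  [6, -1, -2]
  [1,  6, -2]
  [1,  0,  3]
A Jordan chain for λ = 5 of length 3:
v_1 = (-2, 0, -1)ᵀ
v_2 = (1, 1, 1)ᵀ
v_3 = (1, 0, 0)ᵀ

Let N = A − (5)·I. We want v_3 with N^3 v_3 = 0 but N^2 v_3 ≠ 0; then v_{j-1} := N · v_j for j = 3, …, 2.

Pick v_3 = (1, 0, 0)ᵀ.
Then v_2 = N · v_3 = (1, 1, 1)ᵀ.
Then v_1 = N · v_2 = (-2, 0, -1)ᵀ.

Sanity check: (A − (5)·I) v_1 = (0, 0, 0)ᵀ = 0. ✓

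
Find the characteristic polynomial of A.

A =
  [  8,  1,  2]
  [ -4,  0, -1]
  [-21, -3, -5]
x^3 - 3*x^2 + 3*x - 1

Expanding det(x·I − A) (e.g. by cofactor expansion or by noting that A is similar to its Jordan form J, which has the same characteristic polynomial as A) gives
  χ_A(x) = x^3 - 3*x^2 + 3*x - 1
which factors as (x - 1)^3. The eigenvalues (with algebraic multiplicities) are λ = 1 with multiplicity 3.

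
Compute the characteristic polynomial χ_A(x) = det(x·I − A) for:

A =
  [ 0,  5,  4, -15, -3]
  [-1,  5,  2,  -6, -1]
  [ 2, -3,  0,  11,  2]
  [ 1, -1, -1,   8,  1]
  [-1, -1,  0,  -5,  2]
x^5 - 15*x^4 + 90*x^3 - 270*x^2 + 405*x - 243

Expanding det(x·I − A) (e.g. by cofactor expansion or by noting that A is similar to its Jordan form J, which has the same characteristic polynomial as A) gives
  χ_A(x) = x^5 - 15*x^4 + 90*x^3 - 270*x^2 + 405*x - 243
which factors as (x - 3)^5. The eigenvalues (with algebraic multiplicities) are λ = 3 with multiplicity 5.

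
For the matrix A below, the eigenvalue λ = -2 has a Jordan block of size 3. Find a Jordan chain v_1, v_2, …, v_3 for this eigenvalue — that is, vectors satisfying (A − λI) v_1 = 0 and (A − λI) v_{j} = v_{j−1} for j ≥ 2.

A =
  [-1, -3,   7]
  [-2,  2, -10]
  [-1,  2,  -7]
A Jordan chain for λ = -2 of length 3:
v_1 = (-1, 2, 1)ᵀ
v_2 = (-3, 4, 2)ᵀ
v_3 = (0, 1, 0)ᵀ

Let N = A − (-2)·I. We want v_3 with N^3 v_3 = 0 but N^2 v_3 ≠ 0; then v_{j-1} := N · v_j for j = 3, …, 2.

Pick v_3 = (0, 1, 0)ᵀ.
Then v_2 = N · v_3 = (-3, 4, 2)ᵀ.
Then v_1 = N · v_2 = (-1, 2, 1)ᵀ.

Sanity check: (A − (-2)·I) v_1 = (0, 0, 0)ᵀ = 0. ✓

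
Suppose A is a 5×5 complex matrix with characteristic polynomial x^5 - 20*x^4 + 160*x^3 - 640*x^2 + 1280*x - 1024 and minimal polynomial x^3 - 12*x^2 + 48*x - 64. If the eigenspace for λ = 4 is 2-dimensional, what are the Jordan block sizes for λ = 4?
Block sizes for λ = 4: [3, 2]

Step 1 — from the characteristic polynomial, algebraic multiplicity of λ = 4 is 5. From dim ker(A − (4)·I) = 2, there are exactly 2 Jordan blocks for λ = 4.
Step 2 — from the minimal polynomial, the factor (x − 4)^3 tells us the largest block for λ = 4 has size 3.
Step 3 — with total size 5, 2 blocks, and largest block 3, the block sizes (in nonincreasing order) are [3, 2].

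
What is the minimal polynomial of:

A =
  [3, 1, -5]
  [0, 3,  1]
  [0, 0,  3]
x^3 - 9*x^2 + 27*x - 27

The characteristic polynomial is χ_A(x) = (x - 3)^3, so the eigenvalues are known. The minimal polynomial is
  m_A(x) = Π_λ (x − λ)^{k_λ}
where k_λ is the size of the *largest* Jordan block for λ (equivalently, the smallest k with (A − λI)^k v = 0 for every generalised eigenvector v of λ).

  λ = 3: largest Jordan block has size 3, contributing (x − 3)^3

So m_A(x) = (x - 3)^3 = x^3 - 9*x^2 + 27*x - 27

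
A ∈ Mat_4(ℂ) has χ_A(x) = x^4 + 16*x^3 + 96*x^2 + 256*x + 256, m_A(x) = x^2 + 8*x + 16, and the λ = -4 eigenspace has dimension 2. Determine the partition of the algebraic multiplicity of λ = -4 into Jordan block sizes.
Block sizes for λ = -4: [2, 2]

Step 1 — from the characteristic polynomial, algebraic multiplicity of λ = -4 is 4. From dim ker(A − (-4)·I) = 2, there are exactly 2 Jordan blocks for λ = -4.
Step 2 — from the minimal polynomial, the factor (x + 4)^2 tells us the largest block for λ = -4 has size 2.
Step 3 — with total size 4, 2 blocks, and largest block 2, the block sizes (in nonincreasing order) are [2, 2].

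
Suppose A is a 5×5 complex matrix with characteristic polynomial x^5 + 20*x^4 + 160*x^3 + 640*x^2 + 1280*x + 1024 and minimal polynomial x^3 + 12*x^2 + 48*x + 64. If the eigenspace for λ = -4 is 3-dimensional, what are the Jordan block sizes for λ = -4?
Block sizes for λ = -4: [3, 1, 1]

Step 1 — from the characteristic polynomial, algebraic multiplicity of λ = -4 is 5. From dim ker(A − (-4)·I) = 3, there are exactly 3 Jordan blocks for λ = -4.
Step 2 — from the minimal polynomial, the factor (x + 4)^3 tells us the largest block for λ = -4 has size 3.
Step 3 — with total size 5, 3 blocks, and largest block 3, the block sizes (in nonincreasing order) are [3, 1, 1].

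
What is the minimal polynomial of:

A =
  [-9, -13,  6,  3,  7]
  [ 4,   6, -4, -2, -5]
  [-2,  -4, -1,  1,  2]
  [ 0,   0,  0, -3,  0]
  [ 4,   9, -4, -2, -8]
x^2 + 6*x + 9

The characteristic polynomial is χ_A(x) = (x + 3)^5, so the eigenvalues are known. The minimal polynomial is
  m_A(x) = Π_λ (x − λ)^{k_λ}
where k_λ is the size of the *largest* Jordan block for λ (equivalently, the smallest k with (A − λI)^k v = 0 for every generalised eigenvector v of λ).

  λ = -3: largest Jordan block has size 2, contributing (x + 3)^2

So m_A(x) = (x + 3)^2 = x^2 + 6*x + 9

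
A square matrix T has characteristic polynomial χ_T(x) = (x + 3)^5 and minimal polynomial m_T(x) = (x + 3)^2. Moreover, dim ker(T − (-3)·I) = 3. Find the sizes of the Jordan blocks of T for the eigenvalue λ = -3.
Block sizes for λ = -3: [2, 2, 1]

Step 1 — from the characteristic polynomial, algebraic multiplicity of λ = -3 is 5. From dim ker(T − (-3)·I) = 3, there are exactly 3 Jordan blocks for λ = -3.
Step 2 — from the minimal polynomial, the factor (x + 3)^2 tells us the largest block for λ = -3 has size 2.
Step 3 — with total size 5, 3 blocks, and largest block 2, the block sizes (in nonincreasing order) are [2, 2, 1].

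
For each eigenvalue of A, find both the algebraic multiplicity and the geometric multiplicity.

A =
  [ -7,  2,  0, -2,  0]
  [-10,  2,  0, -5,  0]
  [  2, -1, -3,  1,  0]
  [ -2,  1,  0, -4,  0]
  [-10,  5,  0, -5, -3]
λ = -3: alg = 5, geom = 4

Step 1 — factor the characteristic polynomial to read off the algebraic multiplicities:
  χ_A(x) = (x + 3)^5

Step 2 — compute geometric multiplicities via the rank-nullity identity g(λ) = n − rank(A − λI):
  rank(A − (-3)·I) = 1, so dim ker(A − (-3)·I) = n − 1 = 4

Summary:
  λ = -3: algebraic multiplicity = 5, geometric multiplicity = 4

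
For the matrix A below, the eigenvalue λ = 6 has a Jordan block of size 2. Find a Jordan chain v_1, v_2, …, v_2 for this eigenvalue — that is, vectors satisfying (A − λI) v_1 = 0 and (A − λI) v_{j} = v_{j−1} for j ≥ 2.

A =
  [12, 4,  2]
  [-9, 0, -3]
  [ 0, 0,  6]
A Jordan chain for λ = 6 of length 2:
v_1 = (6, -9, 0)ᵀ
v_2 = (1, 0, 0)ᵀ

Let N = A − (6)·I. We want v_2 with N^2 v_2 = 0 but N^1 v_2 ≠ 0; then v_{j-1} := N · v_j for j = 2, …, 2.

Pick v_2 = (1, 0, 0)ᵀ.
Then v_1 = N · v_2 = (6, -9, 0)ᵀ.

Sanity check: (A − (6)·I) v_1 = (0, 0, 0)ᵀ = 0. ✓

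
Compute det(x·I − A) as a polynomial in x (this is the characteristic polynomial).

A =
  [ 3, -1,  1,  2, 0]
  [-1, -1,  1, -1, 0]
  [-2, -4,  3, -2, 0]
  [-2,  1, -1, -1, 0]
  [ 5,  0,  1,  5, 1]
x^5 - 5*x^4 + 10*x^3 - 10*x^2 + 5*x - 1

Expanding det(x·I − A) (e.g. by cofactor expansion or by noting that A is similar to its Jordan form J, which has the same characteristic polynomial as A) gives
  χ_A(x) = x^5 - 5*x^4 + 10*x^3 - 10*x^2 + 5*x - 1
which factors as (x - 1)^5. The eigenvalues (with algebraic multiplicities) are λ = 1 with multiplicity 5.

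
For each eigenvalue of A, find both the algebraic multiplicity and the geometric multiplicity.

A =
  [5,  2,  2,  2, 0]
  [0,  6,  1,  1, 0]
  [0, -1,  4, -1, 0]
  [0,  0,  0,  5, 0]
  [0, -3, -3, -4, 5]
λ = 5: alg = 5, geom = 3

Step 1 — factor the characteristic polynomial to read off the algebraic multiplicities:
  χ_A(x) = (x - 5)^5

Step 2 — compute geometric multiplicities via the rank-nullity identity g(λ) = n − rank(A − λI):
  rank(A − (5)·I) = 2, so dim ker(A − (5)·I) = n − 2 = 3

Summary:
  λ = 5: algebraic multiplicity = 5, geometric multiplicity = 3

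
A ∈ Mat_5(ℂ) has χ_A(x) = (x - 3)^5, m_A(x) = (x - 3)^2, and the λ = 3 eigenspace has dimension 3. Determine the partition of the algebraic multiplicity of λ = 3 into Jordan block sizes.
Block sizes for λ = 3: [2, 2, 1]

Step 1 — from the characteristic polynomial, algebraic multiplicity of λ = 3 is 5. From dim ker(A − (3)·I) = 3, there are exactly 3 Jordan blocks for λ = 3.
Step 2 — from the minimal polynomial, the factor (x − 3)^2 tells us the largest block for λ = 3 has size 2.
Step 3 — with total size 5, 3 blocks, and largest block 2, the block sizes (in nonincreasing order) are [2, 2, 1].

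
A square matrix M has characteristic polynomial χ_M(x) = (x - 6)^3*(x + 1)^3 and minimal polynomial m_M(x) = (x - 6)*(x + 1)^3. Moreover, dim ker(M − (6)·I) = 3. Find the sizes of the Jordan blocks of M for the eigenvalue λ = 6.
Block sizes for λ = 6: [1, 1, 1]

Step 1 — from the characteristic polynomial, algebraic multiplicity of λ = 6 is 3. From dim ker(M − (6)·I) = 3, there are exactly 3 Jordan blocks for λ = 6.
Step 2 — from the minimal polynomial, the factor (x − 6) tells us the largest block for λ = 6 has size 1.
Step 3 — with total size 3, 3 blocks, and largest block 1, the block sizes (in nonincreasing order) are [1, 1, 1].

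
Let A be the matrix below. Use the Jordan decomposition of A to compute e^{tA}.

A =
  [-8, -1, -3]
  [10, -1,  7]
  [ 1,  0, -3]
e^{tA} =
  [3*t^2*exp(-4*t)/2 - 4*t*exp(-4*t) + exp(-4*t), t^2*exp(-4*t)/2 - t*exp(-4*t), t^2*exp(-4*t) - 3*t*exp(-4*t)]
  [-3*t^2*exp(-4*t)/2 + 10*t*exp(-4*t), -t^2*exp(-4*t)/2 + 3*t*exp(-4*t) + exp(-4*t), -t^2*exp(-4*t) + 7*t*exp(-4*t)]
  [-3*t^2*exp(-4*t)/2 + t*exp(-4*t), -t^2*exp(-4*t)/2, -t^2*exp(-4*t) + t*exp(-4*t) + exp(-4*t)]

Strategy: write A = P · J · P⁻¹ where J is a Jordan canonical form, so e^{tA} = P · e^{tJ} · P⁻¹, and e^{tJ} can be computed block-by-block.

A has Jordan form
J =
  [-4,  1,  0]
  [ 0, -4,  1]
  [ 0,  0, -4]
(up to reordering of blocks).

Per-block formulas:
  For a 3×3 Jordan block J_3(-4): exp(t · J_3(-4)) = e^(-4t)·(I + t·N + (t^2/2)·N^2), where N is the 3×3 nilpotent shift.

After assembling e^{tJ} and conjugating by P, we get:

e^{tA} =
  [3*t^2*exp(-4*t)/2 - 4*t*exp(-4*t) + exp(-4*t), t^2*exp(-4*t)/2 - t*exp(-4*t), t^2*exp(-4*t) - 3*t*exp(-4*t)]
  [-3*t^2*exp(-4*t)/2 + 10*t*exp(-4*t), -t^2*exp(-4*t)/2 + 3*t*exp(-4*t) + exp(-4*t), -t^2*exp(-4*t) + 7*t*exp(-4*t)]
  [-3*t^2*exp(-4*t)/2 + t*exp(-4*t), -t^2*exp(-4*t)/2, -t^2*exp(-4*t) + t*exp(-4*t) + exp(-4*t)]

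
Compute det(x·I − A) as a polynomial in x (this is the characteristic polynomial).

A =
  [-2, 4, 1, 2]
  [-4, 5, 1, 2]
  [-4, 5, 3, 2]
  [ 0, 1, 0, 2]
x^4 - 8*x^3 + 24*x^2 - 32*x + 16

Expanding det(x·I − A) (e.g. by cofactor expansion or by noting that A is similar to its Jordan form J, which has the same characteristic polynomial as A) gives
  χ_A(x) = x^4 - 8*x^3 + 24*x^2 - 32*x + 16
which factors as (x - 2)^4. The eigenvalues (with algebraic multiplicities) are λ = 2 with multiplicity 4.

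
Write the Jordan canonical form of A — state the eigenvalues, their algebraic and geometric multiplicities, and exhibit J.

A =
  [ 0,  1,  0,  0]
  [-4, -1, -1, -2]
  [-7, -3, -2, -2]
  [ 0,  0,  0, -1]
J_3(-1) ⊕ J_1(-1)

The characteristic polynomial is
  det(x·I − A) = x^4 + 4*x^3 + 6*x^2 + 4*x + 1 = (x + 1)^4

Eigenvalues and multiplicities (the geometric multiplicity of λ is n − rank(A − λI), which equals the number of Jordan blocks for λ):
  λ = -1: algebraic multiplicity = 4, geometric multiplicity = 2

Determining the block sizes for each eigenvalue:
  λ = -1: with am = 4 and gm = 2, the partition is not yet determined (e.g. several partitions of 4 into 2 parts exist). Let N = A − (-1)·I. Computing rank(N^1) = 2, rank(N^2) = 1, rank(N^3) = 0; the number of blocks of size ≥ j is rank(N^{j−1}) − rank(N^j), giving [2, 1, 1]. So we have 1 block(s) of size 3, 1 block(s) of size 1 → block sizes [3, 1]

Assembling the blocks gives a Jordan form
J =
  [-1,  1,  0,  0]
  [ 0, -1,  1,  0]
  [ 0,  0, -1,  0]
  [ 0,  0,  0, -1]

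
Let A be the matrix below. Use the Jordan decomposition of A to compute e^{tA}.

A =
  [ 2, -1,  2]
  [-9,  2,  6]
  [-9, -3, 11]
e^{tA} =
  [-3*t*exp(5*t) + exp(5*t), -t*exp(5*t), 2*t*exp(5*t)]
  [-9*t*exp(5*t), -3*t*exp(5*t) + exp(5*t), 6*t*exp(5*t)]
  [-9*t*exp(5*t), -3*t*exp(5*t), 6*t*exp(5*t) + exp(5*t)]

Strategy: write A = P · J · P⁻¹ where J is a Jordan canonical form, so e^{tA} = P · e^{tJ} · P⁻¹, and e^{tJ} can be computed block-by-block.

A has Jordan form
J =
  [5, 1, 0]
  [0, 5, 0]
  [0, 0, 5]
(up to reordering of blocks).

Per-block formulas:
  For a 2×2 Jordan block J_2(5): exp(t · J_2(5)) = e^(5t)·(I + t·N), where N is the 2×2 nilpotent shift.
  For a 1×1 block at λ = 5: exp(t · [5]) = [e^(5t)].

After assembling e^{tJ} and conjugating by P, we get:

e^{tA} =
  [-3*t*exp(5*t) + exp(5*t), -t*exp(5*t), 2*t*exp(5*t)]
  [-9*t*exp(5*t), -3*t*exp(5*t) + exp(5*t), 6*t*exp(5*t)]
  [-9*t*exp(5*t), -3*t*exp(5*t), 6*t*exp(5*t) + exp(5*t)]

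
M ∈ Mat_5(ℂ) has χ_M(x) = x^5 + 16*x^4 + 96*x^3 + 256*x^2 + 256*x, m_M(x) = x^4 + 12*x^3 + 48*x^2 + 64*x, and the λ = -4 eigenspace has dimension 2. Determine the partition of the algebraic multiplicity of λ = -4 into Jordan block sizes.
Block sizes for λ = -4: [3, 1]

Step 1 — from the characteristic polynomial, algebraic multiplicity of λ = -4 is 4. From dim ker(M − (-4)·I) = 2, there are exactly 2 Jordan blocks for λ = -4.
Step 2 — from the minimal polynomial, the factor (x + 4)^3 tells us the largest block for λ = -4 has size 3.
Step 3 — with total size 4, 2 blocks, and largest block 3, the block sizes (in nonincreasing order) are [3, 1].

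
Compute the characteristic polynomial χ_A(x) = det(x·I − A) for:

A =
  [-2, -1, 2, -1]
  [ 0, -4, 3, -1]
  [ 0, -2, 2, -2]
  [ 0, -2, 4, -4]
x^4 + 8*x^3 + 24*x^2 + 32*x + 16

Expanding det(x·I − A) (e.g. by cofactor expansion or by noting that A is similar to its Jordan form J, which has the same characteristic polynomial as A) gives
  χ_A(x) = x^4 + 8*x^3 + 24*x^2 + 32*x + 16
which factors as (x + 2)^4. The eigenvalues (with algebraic multiplicities) are λ = -2 with multiplicity 4.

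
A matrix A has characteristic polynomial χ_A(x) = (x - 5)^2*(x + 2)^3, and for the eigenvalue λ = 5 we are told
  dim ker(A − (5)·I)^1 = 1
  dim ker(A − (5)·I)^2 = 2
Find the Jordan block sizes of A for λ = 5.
Block sizes for λ = 5: [2]

From the dimensions of kernels of powers, the number of Jordan blocks of size at least j is d_j − d_{j−1} where d_j = dim ker(N^j) (with d_0 = 0). Computing the differences gives [1, 1].
The number of blocks of size exactly k is (#blocks of size ≥ k) − (#blocks of size ≥ k + 1), so the partition is: 1 block(s) of size 2.
In nonincreasing order the block sizes are [2].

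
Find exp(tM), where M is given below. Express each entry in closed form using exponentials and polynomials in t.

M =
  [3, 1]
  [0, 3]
e^{tM} =
  [exp(3*t), t*exp(3*t)]
  [0, exp(3*t)]

Strategy: write M = P · J · P⁻¹ where J is a Jordan canonical form, so e^{tM} = P · e^{tJ} · P⁻¹, and e^{tJ} can be computed block-by-block.

M has Jordan form
J =
  [3, 1]
  [0, 3]
(up to reordering of blocks).

Per-block formulas:
  For a 2×2 Jordan block J_2(3): exp(t · J_2(3)) = e^(3t)·(I + t·N), where N is the 2×2 nilpotent shift.

After assembling e^{tJ} and conjugating by P, we get:

e^{tM} =
  [exp(3*t), t*exp(3*t)]
  [0, exp(3*t)]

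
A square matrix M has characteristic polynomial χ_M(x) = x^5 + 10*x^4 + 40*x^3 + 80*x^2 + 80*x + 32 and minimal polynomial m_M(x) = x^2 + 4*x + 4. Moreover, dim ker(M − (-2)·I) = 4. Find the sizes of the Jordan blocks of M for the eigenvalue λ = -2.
Block sizes for λ = -2: [2, 1, 1, 1]

Step 1 — from the characteristic polynomial, algebraic multiplicity of λ = -2 is 5. From dim ker(M − (-2)·I) = 4, there are exactly 4 Jordan blocks for λ = -2.
Step 2 — from the minimal polynomial, the factor (x + 2)^2 tells us the largest block for λ = -2 has size 2.
Step 3 — with total size 5, 4 blocks, and largest block 2, the block sizes (in nonincreasing order) are [2, 1, 1, 1].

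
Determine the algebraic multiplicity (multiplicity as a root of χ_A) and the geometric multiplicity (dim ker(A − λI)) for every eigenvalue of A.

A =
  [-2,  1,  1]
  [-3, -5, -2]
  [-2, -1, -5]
λ = -4: alg = 3, geom = 1

Step 1 — factor the characteristic polynomial to read off the algebraic multiplicities:
  χ_A(x) = (x + 4)^3

Step 2 — compute geometric multiplicities via the rank-nullity identity g(λ) = n − rank(A − λI):
  rank(A − (-4)·I) = 2, so dim ker(A − (-4)·I) = n − 2 = 1

Summary:
  λ = -4: algebraic multiplicity = 3, geometric multiplicity = 1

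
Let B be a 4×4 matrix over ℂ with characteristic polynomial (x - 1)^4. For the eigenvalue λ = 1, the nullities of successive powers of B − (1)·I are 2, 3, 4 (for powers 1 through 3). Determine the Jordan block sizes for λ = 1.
Block sizes for λ = 1: [3, 1]

From the dimensions of kernels of powers, the number of Jordan blocks of size at least j is d_j − d_{j−1} where d_j = dim ker(N^j) (with d_0 = 0). Computing the differences gives [2, 1, 1].
The number of blocks of size exactly k is (#blocks of size ≥ k) − (#blocks of size ≥ k + 1), so the partition is: 1 block(s) of size 1, 1 block(s) of size 3.
In nonincreasing order the block sizes are [3, 1].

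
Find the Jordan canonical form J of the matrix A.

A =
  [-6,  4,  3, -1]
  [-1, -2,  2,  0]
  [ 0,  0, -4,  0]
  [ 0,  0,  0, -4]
J_3(-4) ⊕ J_1(-4)

The characteristic polynomial is
  det(x·I − A) = x^4 + 16*x^3 + 96*x^2 + 256*x + 256 = (x + 4)^4

Eigenvalues and multiplicities (the geometric multiplicity of λ is n − rank(A − λI), which equals the number of Jordan blocks for λ):
  λ = -4: algebraic multiplicity = 4, geometric multiplicity = 2

Determining the block sizes for each eigenvalue:
  λ = -4: with am = 4 and gm = 2, the partition is not yet determined (e.g. several partitions of 4 into 2 parts exist). Let N = A − (-4)·I. Computing rank(N^1) = 2, rank(N^2) = 1, rank(N^3) = 0; the number of blocks of size ≥ j is rank(N^{j−1}) − rank(N^j), giving [2, 1, 1]. So we have 1 block(s) of size 3, 1 block(s) of size 1 → block sizes [3, 1]

Assembling the blocks gives a Jordan form
J =
  [-4,  1,  0,  0]
  [ 0, -4,  1,  0]
  [ 0,  0, -4,  0]
  [ 0,  0,  0, -4]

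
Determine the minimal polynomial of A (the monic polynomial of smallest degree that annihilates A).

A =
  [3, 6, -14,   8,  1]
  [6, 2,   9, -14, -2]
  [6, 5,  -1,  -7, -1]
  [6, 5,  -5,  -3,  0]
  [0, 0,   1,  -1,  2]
x^5 - 3*x^4 - 18*x^3 + 54*x^2 + 81*x - 243

The characteristic polynomial is χ_A(x) = (x - 3)^3*(x + 3)^2, so the eigenvalues are known. The minimal polynomial is
  m_A(x) = Π_λ (x − λ)^{k_λ}
where k_λ is the size of the *largest* Jordan block for λ (equivalently, the smallest k with (A − λI)^k v = 0 for every generalised eigenvector v of λ).

  λ = -3: largest Jordan block has size 2, contributing (x + 3)^2
  λ = 3: largest Jordan block has size 3, contributing (x − 3)^3

So m_A(x) = (x - 3)^3*(x + 3)^2 = x^5 - 3*x^4 - 18*x^3 + 54*x^2 + 81*x - 243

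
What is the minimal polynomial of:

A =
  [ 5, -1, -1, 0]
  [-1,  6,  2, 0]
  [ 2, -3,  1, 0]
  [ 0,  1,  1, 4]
x^3 - 12*x^2 + 48*x - 64

The characteristic polynomial is χ_A(x) = (x - 4)^4, so the eigenvalues are known. The minimal polynomial is
  m_A(x) = Π_λ (x − λ)^{k_λ}
where k_λ is the size of the *largest* Jordan block for λ (equivalently, the smallest k with (A − λI)^k v = 0 for every generalised eigenvector v of λ).

  λ = 4: largest Jordan block has size 3, contributing (x − 4)^3

So m_A(x) = (x - 4)^3 = x^3 - 12*x^2 + 48*x - 64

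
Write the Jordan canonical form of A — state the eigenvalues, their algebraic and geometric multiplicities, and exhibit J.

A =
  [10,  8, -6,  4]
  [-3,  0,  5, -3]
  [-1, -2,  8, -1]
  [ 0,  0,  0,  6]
J_3(6) ⊕ J_1(6)

The characteristic polynomial is
  det(x·I − A) = x^4 - 24*x^3 + 216*x^2 - 864*x + 1296 = (x - 6)^4

Eigenvalues and multiplicities (the geometric multiplicity of λ is n − rank(A − λI), which equals the number of Jordan blocks for λ):
  λ = 6: algebraic multiplicity = 4, geometric multiplicity = 2

Determining the block sizes for each eigenvalue:
  λ = 6: with am = 4 and gm = 2, the partition is not yet determined (e.g. several partitions of 4 into 2 parts exist). Let N = A − (6)·I. Computing rank(N^1) = 2, rank(N^2) = 1, rank(N^3) = 0; the number of blocks of size ≥ j is rank(N^{j−1}) − rank(N^j), giving [2, 1, 1]. So we have 1 block(s) of size 3, 1 block(s) of size 1 → block sizes [3, 1]

Assembling the blocks gives a Jordan form
J =
  [6, 1, 0, 0]
  [0, 6, 1, 0]
  [0, 0, 6, 0]
  [0, 0, 0, 6]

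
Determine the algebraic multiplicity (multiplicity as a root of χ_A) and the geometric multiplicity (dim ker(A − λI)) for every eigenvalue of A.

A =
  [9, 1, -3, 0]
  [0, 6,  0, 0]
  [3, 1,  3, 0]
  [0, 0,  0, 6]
λ = 6: alg = 4, geom = 3

Step 1 — factor the characteristic polynomial to read off the algebraic multiplicities:
  χ_A(x) = (x - 6)^4

Step 2 — compute geometric multiplicities via the rank-nullity identity g(λ) = n − rank(A − λI):
  rank(A − (6)·I) = 1, so dim ker(A − (6)·I) = n − 1 = 3

Summary:
  λ = 6: algebraic multiplicity = 4, geometric multiplicity = 3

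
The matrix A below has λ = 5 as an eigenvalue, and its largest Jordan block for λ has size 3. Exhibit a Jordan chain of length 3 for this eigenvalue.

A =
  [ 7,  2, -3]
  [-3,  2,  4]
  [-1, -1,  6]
A Jordan chain for λ = 5 of length 3:
v_1 = (1, -1, 0)ᵀ
v_2 = (2, -3, -1)ᵀ
v_3 = (1, 0, 0)ᵀ

Let N = A − (5)·I. We want v_3 with N^3 v_3 = 0 but N^2 v_3 ≠ 0; then v_{j-1} := N · v_j for j = 3, …, 2.

Pick v_3 = (1, 0, 0)ᵀ.
Then v_2 = N · v_3 = (2, -3, -1)ᵀ.
Then v_1 = N · v_2 = (1, -1, 0)ᵀ.

Sanity check: (A − (5)·I) v_1 = (0, 0, 0)ᵀ = 0. ✓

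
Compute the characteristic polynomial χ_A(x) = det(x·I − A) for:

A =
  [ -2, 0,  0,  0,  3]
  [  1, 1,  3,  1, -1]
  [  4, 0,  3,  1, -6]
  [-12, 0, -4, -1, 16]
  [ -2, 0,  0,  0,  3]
x^5 - 4*x^4 + 6*x^3 - 4*x^2 + x

Expanding det(x·I − A) (e.g. by cofactor expansion or by noting that A is similar to its Jordan form J, which has the same characteristic polynomial as A) gives
  χ_A(x) = x^5 - 4*x^4 + 6*x^3 - 4*x^2 + x
which factors as x*(x - 1)^4. The eigenvalues (with algebraic multiplicities) are λ = 0 with multiplicity 1, λ = 1 with multiplicity 4.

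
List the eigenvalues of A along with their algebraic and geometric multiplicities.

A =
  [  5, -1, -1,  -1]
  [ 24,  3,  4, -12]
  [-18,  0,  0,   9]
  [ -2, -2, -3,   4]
λ = 3: alg = 4, geom = 2

Step 1 — factor the characteristic polynomial to read off the algebraic multiplicities:
  χ_A(x) = (x - 3)^4

Step 2 — compute geometric multiplicities via the rank-nullity identity g(λ) = n − rank(A − λI):
  rank(A − (3)·I) = 2, so dim ker(A − (3)·I) = n − 2 = 2

Summary:
  λ = 3: algebraic multiplicity = 4, geometric multiplicity = 2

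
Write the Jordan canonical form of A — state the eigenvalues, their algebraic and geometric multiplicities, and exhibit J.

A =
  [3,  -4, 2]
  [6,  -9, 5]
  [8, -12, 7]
J_1(-1) ⊕ J_2(1)

The characteristic polynomial is
  det(x·I − A) = x^3 - x^2 - x + 1 = (x - 1)^2*(x + 1)

Eigenvalues and multiplicities (the geometric multiplicity of λ is n − rank(A − λI), which equals the number of Jordan blocks for λ):
  λ = -1: algebraic multiplicity = 1, geometric multiplicity = 1
  λ = 1: algebraic multiplicity = 2, geometric multiplicity = 1

Determining the block sizes for each eigenvalue:
  λ = -1: one block (gm = 1), so the single block has size am = 1 → block sizes [1]
  λ = 1: one block (gm = 1), so the single block has size am = 2 → block sizes [2]

Assembling the blocks gives a Jordan form
J =
  [-1, 0, 0]
  [ 0, 1, 1]
  [ 0, 0, 1]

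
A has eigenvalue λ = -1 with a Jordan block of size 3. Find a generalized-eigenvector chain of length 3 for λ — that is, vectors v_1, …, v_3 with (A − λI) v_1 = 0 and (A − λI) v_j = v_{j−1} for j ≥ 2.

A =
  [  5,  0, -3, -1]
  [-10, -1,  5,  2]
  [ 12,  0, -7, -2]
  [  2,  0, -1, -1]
A Jordan chain for λ = -1 of length 3:
v_1 = (-2, 4, -4, 0)ᵀ
v_2 = (6, -10, 12, 2)ᵀ
v_3 = (1, 0, 0, 0)ᵀ

Let N = A − (-1)·I. We want v_3 with N^3 v_3 = 0 but N^2 v_3 ≠ 0; then v_{j-1} := N · v_j for j = 3, …, 2.

Pick v_3 = (1, 0, 0, 0)ᵀ.
Then v_2 = N · v_3 = (6, -10, 12, 2)ᵀ.
Then v_1 = N · v_2 = (-2, 4, -4, 0)ᵀ.

Sanity check: (A − (-1)·I) v_1 = (0, 0, 0, 0)ᵀ = 0. ✓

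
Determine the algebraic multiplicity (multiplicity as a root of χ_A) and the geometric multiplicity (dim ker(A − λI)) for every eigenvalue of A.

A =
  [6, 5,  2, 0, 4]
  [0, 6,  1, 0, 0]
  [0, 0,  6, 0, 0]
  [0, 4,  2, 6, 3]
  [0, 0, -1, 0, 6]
λ = 6: alg = 5, geom = 2

Step 1 — factor the characteristic polynomial to read off the algebraic multiplicities:
  χ_A(x) = (x - 6)^5

Step 2 — compute geometric multiplicities via the rank-nullity identity g(λ) = n − rank(A − λI):
  rank(A − (6)·I) = 3, so dim ker(A − (6)·I) = n − 3 = 2

Summary:
  λ = 6: algebraic multiplicity = 5, geometric multiplicity = 2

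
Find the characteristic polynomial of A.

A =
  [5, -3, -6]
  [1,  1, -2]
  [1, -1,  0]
x^3 - 6*x^2 + 12*x - 8

Expanding det(x·I − A) (e.g. by cofactor expansion or by noting that A is similar to its Jordan form J, which has the same characteristic polynomial as A) gives
  χ_A(x) = x^3 - 6*x^2 + 12*x - 8
which factors as (x - 2)^3. The eigenvalues (with algebraic multiplicities) are λ = 2 with multiplicity 3.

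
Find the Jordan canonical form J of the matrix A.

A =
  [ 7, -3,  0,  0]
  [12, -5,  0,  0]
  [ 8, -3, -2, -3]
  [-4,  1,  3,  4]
J_2(1) ⊕ J_2(1)

The characteristic polynomial is
  det(x·I − A) = x^4 - 4*x^3 + 6*x^2 - 4*x + 1 = (x - 1)^4

Eigenvalues and multiplicities (the geometric multiplicity of λ is n − rank(A − λI), which equals the number of Jordan blocks for λ):
  λ = 1: algebraic multiplicity = 4, geometric multiplicity = 2

Determining the block sizes for each eigenvalue:
  λ = 1: with am = 4 and gm = 2, the partition is not yet determined (e.g. several partitions of 4 into 2 parts exist). Let N = A − (1)·I. Computing rank(N^1) = 2, rank(N^2) = 0; the number of blocks of size ≥ j is rank(N^{j−1}) − rank(N^j), giving [2, 2]. So we have 2 block(s) of size 2 → block sizes [2, 2]

Assembling the blocks gives a Jordan form
J =
  [1, 1, 0, 0]
  [0, 1, 0, 0]
  [0, 0, 1, 1]
  [0, 0, 0, 1]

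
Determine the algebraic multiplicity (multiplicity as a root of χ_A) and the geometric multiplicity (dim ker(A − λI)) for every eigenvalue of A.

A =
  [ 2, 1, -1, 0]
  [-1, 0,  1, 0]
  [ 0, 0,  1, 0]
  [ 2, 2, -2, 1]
λ = 1: alg = 4, geom = 3

Step 1 — factor the characteristic polynomial to read off the algebraic multiplicities:
  χ_A(x) = (x - 1)^4

Step 2 — compute geometric multiplicities via the rank-nullity identity g(λ) = n − rank(A − λI):
  rank(A − (1)·I) = 1, so dim ker(A − (1)·I) = n − 1 = 3

Summary:
  λ = 1: algebraic multiplicity = 4, geometric multiplicity = 3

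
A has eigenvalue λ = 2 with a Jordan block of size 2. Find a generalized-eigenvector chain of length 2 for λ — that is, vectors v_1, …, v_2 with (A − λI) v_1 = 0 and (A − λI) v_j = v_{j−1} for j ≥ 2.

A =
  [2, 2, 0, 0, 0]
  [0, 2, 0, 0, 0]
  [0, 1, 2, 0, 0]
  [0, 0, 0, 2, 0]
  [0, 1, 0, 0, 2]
A Jordan chain for λ = 2 of length 2:
v_1 = (2, 0, 1, 0, 1)ᵀ
v_2 = (0, 1, 0, 0, 0)ᵀ

Let N = A − (2)·I. We want v_2 with N^2 v_2 = 0 but N^1 v_2 ≠ 0; then v_{j-1} := N · v_j for j = 2, …, 2.

Pick v_2 = (0, 1, 0, 0, 0)ᵀ.
Then v_1 = N · v_2 = (2, 0, 1, 0, 1)ᵀ.

Sanity check: (A − (2)·I) v_1 = (0, 0, 0, 0, 0)ᵀ = 0. ✓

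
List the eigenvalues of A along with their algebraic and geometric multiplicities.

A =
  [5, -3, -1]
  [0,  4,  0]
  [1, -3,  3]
λ = 4: alg = 3, geom = 2

Step 1 — factor the characteristic polynomial to read off the algebraic multiplicities:
  χ_A(x) = (x - 4)^3

Step 2 — compute geometric multiplicities via the rank-nullity identity g(λ) = n − rank(A − λI):
  rank(A − (4)·I) = 1, so dim ker(A − (4)·I) = n − 1 = 2

Summary:
  λ = 4: algebraic multiplicity = 3, geometric multiplicity = 2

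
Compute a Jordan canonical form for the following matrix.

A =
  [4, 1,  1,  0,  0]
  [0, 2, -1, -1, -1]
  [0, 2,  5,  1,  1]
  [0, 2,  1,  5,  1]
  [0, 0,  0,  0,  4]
J_2(4) ⊕ J_2(4) ⊕ J_1(4)

The characteristic polynomial is
  det(x·I − A) = x^5 - 20*x^4 + 160*x^3 - 640*x^2 + 1280*x - 1024 = (x - 4)^5

Eigenvalues and multiplicities (the geometric multiplicity of λ is n − rank(A − λI), which equals the number of Jordan blocks for λ):
  λ = 4: algebraic multiplicity = 5, geometric multiplicity = 3

Determining the block sizes for each eigenvalue:
  λ = 4: with am = 5 and gm = 3, the partition is not yet determined (e.g. several partitions of 5 into 3 parts exist). Let N = A − (4)·I. Computing rank(N^1) = 2, rank(N^2) = 0; the number of blocks of size ≥ j is rank(N^{j−1}) − rank(N^j), giving [3, 2]. So we have 2 block(s) of size 2, 1 block(s) of size 1 → block sizes [2, 2, 1]

Assembling the blocks gives a Jordan form
J =
  [4, 1, 0, 0, 0]
  [0, 4, 0, 0, 0]
  [0, 0, 4, 1, 0]
  [0, 0, 0, 4, 0]
  [0, 0, 0, 0, 4]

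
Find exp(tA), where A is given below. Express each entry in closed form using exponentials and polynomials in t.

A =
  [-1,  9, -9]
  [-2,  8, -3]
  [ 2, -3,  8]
e^{tA} =
  [-6*t*exp(5*t) + exp(5*t), 9*t*exp(5*t), -9*t*exp(5*t)]
  [-2*t*exp(5*t), 3*t*exp(5*t) + exp(5*t), -3*t*exp(5*t)]
  [2*t*exp(5*t), -3*t*exp(5*t), 3*t*exp(5*t) + exp(5*t)]

Strategy: write A = P · J · P⁻¹ where J is a Jordan canonical form, so e^{tA} = P · e^{tJ} · P⁻¹, and e^{tJ} can be computed block-by-block.

A has Jordan form
J =
  [5, 1, 0]
  [0, 5, 0]
  [0, 0, 5]
(up to reordering of blocks).

Per-block formulas:
  For a 1×1 block at λ = 5: exp(t · [5]) = [e^(5t)].
  For a 2×2 Jordan block J_2(5): exp(t · J_2(5)) = e^(5t)·(I + t·N), where N is the 2×2 nilpotent shift.

After assembling e^{tJ} and conjugating by P, we get:

e^{tA} =
  [-6*t*exp(5*t) + exp(5*t), 9*t*exp(5*t), -9*t*exp(5*t)]
  [-2*t*exp(5*t), 3*t*exp(5*t) + exp(5*t), -3*t*exp(5*t)]
  [2*t*exp(5*t), -3*t*exp(5*t), 3*t*exp(5*t) + exp(5*t)]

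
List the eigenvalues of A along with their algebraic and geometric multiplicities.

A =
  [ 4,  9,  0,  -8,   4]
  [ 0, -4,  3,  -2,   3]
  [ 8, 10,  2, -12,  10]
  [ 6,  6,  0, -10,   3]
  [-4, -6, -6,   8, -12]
λ = -4: alg = 5, geom = 2

Step 1 — factor the characteristic polynomial to read off the algebraic multiplicities:
  χ_A(x) = (x + 4)^5

Step 2 — compute geometric multiplicities via the rank-nullity identity g(λ) = n − rank(A − λI):
  rank(A − (-4)·I) = 3, so dim ker(A − (-4)·I) = n − 3 = 2

Summary:
  λ = -4: algebraic multiplicity = 5, geometric multiplicity = 2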